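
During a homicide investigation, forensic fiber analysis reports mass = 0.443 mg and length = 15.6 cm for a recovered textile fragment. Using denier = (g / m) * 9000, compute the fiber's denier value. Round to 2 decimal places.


Denier calculation:
Mass in grams = 0.443 mg / 1000 = 0.000443 g
Length in meters = 15.6 cm / 100 = 0.156 m
Linear density = mass / length = 0.000443 / 0.156 = 0.00283974 g/m
Denier = (g/m) * 9000 = 0.00283974 * 9000 = 25.56

25.56


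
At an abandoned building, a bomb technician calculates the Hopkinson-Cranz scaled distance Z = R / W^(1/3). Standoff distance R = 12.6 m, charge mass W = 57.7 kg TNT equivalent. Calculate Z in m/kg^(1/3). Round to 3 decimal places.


Scaled distance calculation:
W^(1/3) = 57.7^(1/3) = 3.864191
Z = R / W^(1/3) = 12.6 / 3.864191
Z = 3.261 m/kg^(1/3)

3.261


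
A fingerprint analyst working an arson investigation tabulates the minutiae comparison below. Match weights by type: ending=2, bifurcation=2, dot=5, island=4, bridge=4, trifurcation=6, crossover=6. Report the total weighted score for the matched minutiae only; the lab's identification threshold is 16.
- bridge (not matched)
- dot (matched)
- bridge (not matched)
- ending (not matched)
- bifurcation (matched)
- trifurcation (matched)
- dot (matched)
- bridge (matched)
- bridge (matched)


Weighted minutiae match score:
  bridge: not matched, +0
  dot: matched, +5 (running total 5)
  bridge: not matched, +0
  ending: not matched, +0
  bifurcation: matched, +2 (running total 7)
  trifurcation: matched, +6 (running total 13)
  dot: matched, +5 (running total 18)
  bridge: matched, +4 (running total 22)
  bridge: matched, +4 (running total 26)
Total score = 26
Threshold = 16; verdict = identification

26


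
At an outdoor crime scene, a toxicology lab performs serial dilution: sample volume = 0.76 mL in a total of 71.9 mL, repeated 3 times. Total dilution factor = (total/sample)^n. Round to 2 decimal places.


Dilution factor calculation:
Single dilution = V_total / V_sample = 71.9 / 0.76 ≈ 94.605263
Number of dilutions = 3
Total DF = (71.9 / 0.76)^3 (full precision, rounded at the end) = 846731.85

846731.85


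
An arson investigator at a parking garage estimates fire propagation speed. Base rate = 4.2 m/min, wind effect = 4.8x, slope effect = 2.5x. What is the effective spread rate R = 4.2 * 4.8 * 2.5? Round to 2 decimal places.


Fire spread rate calculation:
R = R0 * wind_factor * slope_factor
= 4.2 * 4.8 * 2.5
= 20.16 * 2.5
= 50.40 m/min

50.40


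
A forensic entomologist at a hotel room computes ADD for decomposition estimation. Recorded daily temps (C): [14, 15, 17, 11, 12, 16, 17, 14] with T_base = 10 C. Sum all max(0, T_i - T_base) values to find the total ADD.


Computing ADD day by day:
Day 1: max(0, 14 - 10) = 4
Day 2: max(0, 15 - 10) = 5
Day 3: max(0, 17 - 10) = 7
Day 4: max(0, 11 - 10) = 1
Day 5: max(0, 12 - 10) = 2
Day 6: max(0, 16 - 10) = 6
Day 7: max(0, 17 - 10) = 7
Day 8: max(0, 14 - 10) = 4
Total ADD = 36

36


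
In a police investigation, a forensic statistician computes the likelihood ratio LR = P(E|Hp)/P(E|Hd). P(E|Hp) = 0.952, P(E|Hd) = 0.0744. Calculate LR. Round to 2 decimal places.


Likelihood ratio calculation:
LR = P(E|Hp) / P(E|Hd)
LR = 0.952 / 0.0744
LR = 12.80

12.80


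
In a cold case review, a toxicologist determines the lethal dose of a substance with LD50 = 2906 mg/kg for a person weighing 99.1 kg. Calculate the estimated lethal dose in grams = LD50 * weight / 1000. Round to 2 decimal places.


Lethal dose calculation:
Lethal dose = LD50 * body_weight / 1000
= 2906 * 99.1 / 1000
= 287984.6 / 1000
= 287.98 g

287.98


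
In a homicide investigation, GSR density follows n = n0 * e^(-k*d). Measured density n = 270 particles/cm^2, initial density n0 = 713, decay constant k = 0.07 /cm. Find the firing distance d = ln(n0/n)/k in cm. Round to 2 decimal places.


GSR distance calculation:
n0/n = 713 / 270 = 2.640741
ln(n0/n) = 0.97106
d = 0.97106 / 0.07 = 13.87 cm

13.87


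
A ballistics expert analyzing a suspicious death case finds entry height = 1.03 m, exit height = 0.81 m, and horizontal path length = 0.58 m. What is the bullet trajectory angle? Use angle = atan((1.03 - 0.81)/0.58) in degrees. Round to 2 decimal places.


Bullet trajectory angle:
Height difference = 1.03 - 0.81 = 0.22 m
angle = atan(0.22 / 0.58)
angle = atan(0.37931)
angle = 20.77 degrees

20.77


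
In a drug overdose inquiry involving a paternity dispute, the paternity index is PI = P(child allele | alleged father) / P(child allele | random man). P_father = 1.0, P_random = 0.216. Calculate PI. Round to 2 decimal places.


Paternity Index calculation:
PI = P(allele|father) / P(allele|random)
PI = 1.0 / 0.216
PI = 4.63

4.63


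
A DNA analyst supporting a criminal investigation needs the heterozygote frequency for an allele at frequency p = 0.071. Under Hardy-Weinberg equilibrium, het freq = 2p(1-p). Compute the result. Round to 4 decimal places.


Hardy-Weinberg heterozygote frequency:
q = 1 - p = 1 - 0.071 = 0.929
2pq = 2 * 0.071 * 0.929 = 0.1319

0.1319


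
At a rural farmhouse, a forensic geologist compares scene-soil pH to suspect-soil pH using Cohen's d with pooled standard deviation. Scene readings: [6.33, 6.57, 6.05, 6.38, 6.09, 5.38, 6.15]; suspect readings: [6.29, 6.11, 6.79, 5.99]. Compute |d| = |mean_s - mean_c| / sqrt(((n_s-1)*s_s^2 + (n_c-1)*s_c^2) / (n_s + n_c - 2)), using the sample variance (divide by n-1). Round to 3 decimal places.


Pooled-variance Cohen's d for soil pH comparison:
Scene mean = 42.95 / 7 = 6.135714
Suspect mean = 25.18 / 4 = 6.295
Scene sample variance s_s^2 = 0.144462
Suspect sample variance s_c^2 = 0.1241
Pooled variance = ((n_s-1)*s_s^2 + (n_c-1)*s_c^2) / (n_s + n_c - 2) = 0.137675
Pooled SD = sqrt(0.137675) = 0.371046
Mean difference = -0.159286
|d| = |-0.159286| / 0.371046 = 0.429

0.429


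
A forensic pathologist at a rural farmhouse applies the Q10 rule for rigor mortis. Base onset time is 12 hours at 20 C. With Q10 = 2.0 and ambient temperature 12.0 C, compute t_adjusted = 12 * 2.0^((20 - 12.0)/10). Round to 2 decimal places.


Rigor mortis time adjustment:
Exponent = (T_ref - T_actual) / 10 = (20 - 12.0) / 10 = 0.8
Q10 factor = 2.0^0.8 = 1.7411
t_adjusted = 12 * 1.7411 = 20.89 hours

20.89


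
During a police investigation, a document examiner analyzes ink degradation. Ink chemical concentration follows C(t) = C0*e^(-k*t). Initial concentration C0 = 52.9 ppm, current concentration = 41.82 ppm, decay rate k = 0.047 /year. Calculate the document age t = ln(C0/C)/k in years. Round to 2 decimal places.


Document age estimation:
C0/C = 52.9 / 41.82 = 1.264945
ln(C0/C) = 0.235029
t = 0.235029 / 0.047 = 5.00 years

5.00


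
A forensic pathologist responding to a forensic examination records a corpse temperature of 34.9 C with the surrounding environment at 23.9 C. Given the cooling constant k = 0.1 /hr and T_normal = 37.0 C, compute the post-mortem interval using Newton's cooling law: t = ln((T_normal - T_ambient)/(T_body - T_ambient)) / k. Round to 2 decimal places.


Using Newton's law of cooling:
t = ln((T_normal - T_ambient) / (T_body - T_ambient)) / k
T_normal - T_ambient = 13.1
T_body - T_ambient = 11.0
Ratio = 1.190909
ln(ratio) = 0.174717
t = 0.174717 / 0.1 = 1.75 hours

1.75


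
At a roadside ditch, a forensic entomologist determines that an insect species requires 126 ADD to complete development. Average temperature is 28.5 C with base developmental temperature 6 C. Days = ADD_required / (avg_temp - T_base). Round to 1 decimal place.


Insect development time:
Effective temperature = avg_temp - T_base = 28.5 - 6 = 22.5 C
Days = ADD / effective_temp = 126 / 22.5 = 5.6 days

5.6


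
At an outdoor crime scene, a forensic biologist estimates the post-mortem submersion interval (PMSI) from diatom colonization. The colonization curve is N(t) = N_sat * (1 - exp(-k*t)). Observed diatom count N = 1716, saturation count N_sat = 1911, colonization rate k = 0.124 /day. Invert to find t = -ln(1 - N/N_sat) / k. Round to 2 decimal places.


PMSI from diatom colonization curve:
N / N_sat = 1716 / 1911 = 0.897959
1 - N/N_sat = 0.102041
ln(1 - N/N_sat) = -2.282381
t = -ln(1 - N/N_sat) / k = -(-2.282381) / 0.124 = 18.41 days

18.41


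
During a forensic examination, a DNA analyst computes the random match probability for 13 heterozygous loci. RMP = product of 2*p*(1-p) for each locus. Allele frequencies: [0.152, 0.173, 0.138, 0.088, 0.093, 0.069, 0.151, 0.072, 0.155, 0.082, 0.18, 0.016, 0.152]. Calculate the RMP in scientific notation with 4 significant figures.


Computing RMP for 13 loci:
Locus 1: 2 * 0.152 * 0.848 = 0.257792
Locus 2: 2 * 0.173 * 0.827 = 0.286142
Locus 3: 2 * 0.138 * 0.862 = 0.237912
Locus 4: 2 * 0.088 * 0.912 = 0.160512
Locus 5: 2 * 0.093 * 0.907 = 0.168702
Locus 6: 2 * 0.069 * 0.931 = 0.128478
Locus 7: 2 * 0.151 * 0.849 = 0.256398
Locus 8: 2 * 0.072 * 0.928 = 0.133632
Locus 9: 2 * 0.155 * 0.845 = 0.26195
Locus 10: 2 * 0.082 * 0.918 = 0.150552
Locus 11: 2 * 0.18 * 0.82 = 0.2952
Locus 12: 2 * 0.016 * 0.984 = 0.031488
Locus 13: 2 * 0.152 * 0.848 = 0.257792
RMP = 1.977e-10

1.977e-10


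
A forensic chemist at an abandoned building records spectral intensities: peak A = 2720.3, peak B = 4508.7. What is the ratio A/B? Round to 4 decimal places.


Spectral peak ratio:
Peak A = 2720.3 counts
Peak B = 4508.7 counts
Ratio = 2720.3 / 4508.7 = 0.6033

0.6033


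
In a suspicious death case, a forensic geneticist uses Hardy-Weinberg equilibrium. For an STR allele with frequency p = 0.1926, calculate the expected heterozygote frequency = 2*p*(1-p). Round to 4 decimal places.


Hardy-Weinberg heterozygote frequency:
q = 1 - p = 1 - 0.1926 = 0.8074
2pq = 2 * 0.1926 * 0.8074 = 0.3110

0.3110


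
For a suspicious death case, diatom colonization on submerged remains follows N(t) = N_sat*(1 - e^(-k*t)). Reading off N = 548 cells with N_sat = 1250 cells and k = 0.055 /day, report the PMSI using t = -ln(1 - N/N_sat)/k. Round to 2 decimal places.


PMSI from diatom colonization curve:
N / N_sat = 548 / 1250 = 0.4384
1 - N/N_sat = 0.5616
ln(1 - N/N_sat) = -0.576965
t = -ln(1 - N/N_sat) / k = -(-0.576965) / 0.055 = 10.49 days

10.49


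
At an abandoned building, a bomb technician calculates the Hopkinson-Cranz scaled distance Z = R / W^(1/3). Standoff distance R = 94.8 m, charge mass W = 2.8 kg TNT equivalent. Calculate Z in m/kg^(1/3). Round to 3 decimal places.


Scaled distance calculation:
W^(1/3) = 2.8^(1/3) = 1.40946
Z = R / W^(1/3) = 94.8 / 1.40946
Z = 67.260 m/kg^(1/3)

67.260


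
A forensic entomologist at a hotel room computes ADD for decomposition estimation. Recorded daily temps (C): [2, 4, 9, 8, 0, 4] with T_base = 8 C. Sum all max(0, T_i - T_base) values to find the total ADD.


Computing ADD day by day:
Day 1: max(0, 2 - 8) = 0
Day 2: max(0, 4 - 8) = 0
Day 3: max(0, 9 - 8) = 1
Day 4: max(0, 8 - 8) = 0
Day 5: max(0, 0 - 8) = 0
Day 6: max(0, 4 - 8) = 0
Total ADD = 1

1


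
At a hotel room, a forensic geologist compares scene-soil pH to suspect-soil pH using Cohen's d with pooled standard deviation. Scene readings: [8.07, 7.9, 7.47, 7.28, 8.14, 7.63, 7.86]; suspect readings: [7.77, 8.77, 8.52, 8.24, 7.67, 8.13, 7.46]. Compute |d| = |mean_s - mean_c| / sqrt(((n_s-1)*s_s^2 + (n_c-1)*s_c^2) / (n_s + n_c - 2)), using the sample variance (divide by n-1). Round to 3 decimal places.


Pooled-variance Cohen's d for soil pH comparison:
Scene mean = 54.35 / 7 = 7.764286
Suspect mean = 56.56 / 7 = 8.08
Scene sample variance s_s^2 = 0.100229
Suspect sample variance s_c^2 = 0.2244
Pooled variance = ((n_s-1)*s_s^2 + (n_c-1)*s_c^2) / (n_s + n_c - 2) = 0.162314
Pooled SD = sqrt(0.162314) = 0.402882
Mean difference = -0.315714
|d| = |-0.315714| / 0.402882 = 0.784

0.784


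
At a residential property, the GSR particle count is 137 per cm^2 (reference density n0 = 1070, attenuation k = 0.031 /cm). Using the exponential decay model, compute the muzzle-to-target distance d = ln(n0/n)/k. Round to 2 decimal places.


GSR distance calculation:
n0/n = 1070 / 137 = 7.810219
ln(n0/n) = 2.055433
d = 2.055433 / 0.031 = 66.30 cm

66.30


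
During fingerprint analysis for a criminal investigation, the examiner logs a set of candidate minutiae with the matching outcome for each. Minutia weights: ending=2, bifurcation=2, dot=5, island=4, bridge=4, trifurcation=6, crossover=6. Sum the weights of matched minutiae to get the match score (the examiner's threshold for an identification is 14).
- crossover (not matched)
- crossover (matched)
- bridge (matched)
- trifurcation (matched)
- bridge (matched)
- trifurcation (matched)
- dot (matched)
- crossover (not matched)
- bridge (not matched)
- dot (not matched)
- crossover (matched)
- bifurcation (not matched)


Weighted minutiae match score:
  crossover: not matched, +0
  crossover: matched, +6 (running total 6)
  bridge: matched, +4 (running total 10)
  trifurcation: matched, +6 (running total 16)
  bridge: matched, +4 (running total 20)
  trifurcation: matched, +6 (running total 26)
  dot: matched, +5 (running total 31)
  crossover: not matched, +0
  bridge: not matched, +0
  dot: not matched, +0
  crossover: matched, +6 (running total 37)
  bifurcation: not matched, +0
Total score = 37
Threshold = 14; verdict = identification

37


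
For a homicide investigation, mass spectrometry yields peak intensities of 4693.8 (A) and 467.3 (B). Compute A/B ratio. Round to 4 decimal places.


Spectral peak ratio:
Peak A = 4693.8 counts
Peak B = 467.3 counts
Ratio = 4693.8 / 467.3 = 10.0445

10.0445


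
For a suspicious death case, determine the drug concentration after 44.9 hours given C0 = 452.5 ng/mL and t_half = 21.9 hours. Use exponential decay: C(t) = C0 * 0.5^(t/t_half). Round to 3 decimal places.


Drug concentration decay:
Number of half-lives = t / t_half = 44.9 / 21.9 = 2.050228
Decay factor = 0.5^2.050228 = 0.24144592
C(t) = 452.5 * 0.24144592 = 109.254 ng/mL

109.254


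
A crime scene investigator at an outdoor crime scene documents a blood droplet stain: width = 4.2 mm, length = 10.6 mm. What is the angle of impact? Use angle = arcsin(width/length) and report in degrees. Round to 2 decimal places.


Blood spatter impact angle calculation:
width / length = 4.2 / 10.6 = 0.396226
angle = arcsin(0.396226)
angle = 23.34 degrees

23.34


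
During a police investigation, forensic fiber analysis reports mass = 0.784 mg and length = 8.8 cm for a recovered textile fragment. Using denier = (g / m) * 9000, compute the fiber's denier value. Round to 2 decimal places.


Denier calculation:
Mass in grams = 0.784 mg / 1000 = 0.000784 g
Length in meters = 8.8 cm / 100 = 0.088 m
Linear density = mass / length = 0.000784 / 0.088 = 0.00890909 g/m
Denier = (g/m) * 9000 = 0.00890909 * 9000 = 80.18

80.18


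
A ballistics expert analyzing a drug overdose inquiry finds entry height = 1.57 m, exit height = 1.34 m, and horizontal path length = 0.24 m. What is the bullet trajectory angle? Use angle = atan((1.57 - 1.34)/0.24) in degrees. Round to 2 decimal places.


Bullet trajectory angle:
Height difference = 1.57 - 1.34 = 0.23 m
angle = atan(0.23 / 0.24)
angle = atan(0.958333)
angle = 43.78 degrees

43.78


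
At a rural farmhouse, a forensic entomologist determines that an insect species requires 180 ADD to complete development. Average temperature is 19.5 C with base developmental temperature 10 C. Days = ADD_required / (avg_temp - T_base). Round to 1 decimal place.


Insect development time:
Effective temperature = avg_temp - T_base = 19.5 - 10 = 9.5 C
Days = ADD / effective_temp = 180 / 9.5 = 18.9 days

18.9


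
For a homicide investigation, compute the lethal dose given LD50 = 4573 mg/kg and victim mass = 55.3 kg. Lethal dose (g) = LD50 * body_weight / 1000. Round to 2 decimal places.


Lethal dose calculation:
Lethal dose = LD50 * body_weight / 1000
= 4573 * 55.3 / 1000
= 252886.9 / 1000
= 252.89 g

252.89


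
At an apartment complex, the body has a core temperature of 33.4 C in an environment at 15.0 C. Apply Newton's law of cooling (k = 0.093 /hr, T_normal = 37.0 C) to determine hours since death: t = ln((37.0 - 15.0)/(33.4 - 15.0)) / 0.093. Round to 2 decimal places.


Using Newton's law of cooling:
t = ln((T_normal - T_ambient) / (T_body - T_ambient)) / k
T_normal - T_ambient = 22.0
T_body - T_ambient = 18.4
Ratio = 1.195652
ln(ratio) = 0.178692
t = 0.178692 / 0.093 = 1.92 hours

1.92


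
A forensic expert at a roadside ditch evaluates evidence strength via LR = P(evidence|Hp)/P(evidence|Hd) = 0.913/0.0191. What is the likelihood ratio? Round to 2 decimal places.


Likelihood ratio calculation:
LR = P(E|Hp) / P(E|Hd)
LR = 0.913 / 0.0191
LR = 47.80

47.80


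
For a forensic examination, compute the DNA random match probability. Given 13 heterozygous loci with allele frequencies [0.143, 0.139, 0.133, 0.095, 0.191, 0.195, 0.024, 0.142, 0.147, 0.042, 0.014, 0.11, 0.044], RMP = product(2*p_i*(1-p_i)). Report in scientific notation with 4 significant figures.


Computing RMP for 13 loci:
Locus 1: 2 * 0.143 * 0.857 = 0.245102
Locus 2: 2 * 0.139 * 0.861 = 0.239358
Locus 3: 2 * 0.133 * 0.867 = 0.230622
Locus 4: 2 * 0.095 * 0.905 = 0.17195
Locus 5: 2 * 0.191 * 0.809 = 0.309038
Locus 6: 2 * 0.195 * 0.805 = 0.31395
Locus 7: 2 * 0.024 * 0.976 = 0.046848
Locus 8: 2 * 0.142 * 0.858 = 0.243672
Locus 9: 2 * 0.147 * 0.853 = 0.250782
Locus 10: 2 * 0.042 * 0.958 = 0.080472
Locus 11: 2 * 0.014 * 0.986 = 0.027608
Locus 12: 2 * 0.11 * 0.89 = 0.1958
Locus 13: 2 * 0.044 * 0.956 = 0.084128
RMP = 2.365e-11

2.365e-11


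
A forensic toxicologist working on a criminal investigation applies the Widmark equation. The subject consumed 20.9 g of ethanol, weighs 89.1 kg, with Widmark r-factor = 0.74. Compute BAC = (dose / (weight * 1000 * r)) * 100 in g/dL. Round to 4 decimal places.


Applying the Widmark formula:
BAC = (dose_g / (body_wt * 1000 * r)) * 100
Denominator = 89.1 * 1000 * 0.74 = 65934
BAC = (20.9 / 65934) * 100
BAC = 0.0317 g/dL

0.0317


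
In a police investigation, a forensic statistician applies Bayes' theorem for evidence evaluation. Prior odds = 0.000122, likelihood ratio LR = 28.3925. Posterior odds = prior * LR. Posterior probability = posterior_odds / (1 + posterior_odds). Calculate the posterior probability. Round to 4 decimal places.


Bayesian evidence evaluation:
Posterior odds = prior_odds * LR = 0.000122 * 28.3925 = 0.003463885
Posterior probability = posterior_odds / (1 + posterior_odds)
= 0.003463885 / (1 + 0.003463885)
= 0.003463885 / 1.003463885
= 0.0035

0.0035


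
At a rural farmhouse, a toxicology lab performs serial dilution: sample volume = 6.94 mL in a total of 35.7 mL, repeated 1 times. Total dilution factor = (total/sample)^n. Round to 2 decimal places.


Dilution factor calculation:
Single dilution = V_total / V_sample = 35.7 / 6.94 ≈ 5.144092
Number of dilutions = 1
Total DF = (35.7 / 6.94)^1 (full precision, rounded at the end) = 5.14

5.14


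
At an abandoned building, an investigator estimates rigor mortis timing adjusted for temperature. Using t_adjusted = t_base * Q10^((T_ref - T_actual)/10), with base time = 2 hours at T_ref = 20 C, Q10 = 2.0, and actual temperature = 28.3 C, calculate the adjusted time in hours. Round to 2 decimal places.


Rigor mortis time adjustment:
Exponent = (T_ref - T_actual) / 10 = (20 - 28.3) / 10 = -0.83
Q10 factor = 2.0^-0.83 = 0.56253
t_adjusted = 2 * 0.56253 = 1.13 hours

1.13


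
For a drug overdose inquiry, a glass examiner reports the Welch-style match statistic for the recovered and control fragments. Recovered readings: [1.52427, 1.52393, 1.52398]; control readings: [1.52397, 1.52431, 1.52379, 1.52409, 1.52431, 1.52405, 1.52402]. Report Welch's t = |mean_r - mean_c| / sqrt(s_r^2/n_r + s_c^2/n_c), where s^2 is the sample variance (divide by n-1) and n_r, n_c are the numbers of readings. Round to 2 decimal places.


Welch's t-criterion for glass RI comparison:
Recovered mean = sum / n_r = 4.57218 / 3 = 1.52406
Control mean = sum / n_c = 10.66854 / 7 = 1.5240771
Recovered sample variance s_r^2 = 3.37e-08
Control sample variance s_c^2 = 3.44238e-08
Welch SE (unpooled) = sqrt(s_r^2/n_r + s_c^2/n_c) = sqrt(1.12333e-08 + 4.91769e-09) = sqrt(1.6151e-08) = 0.000127087
|mean_r - mean_c| = 1.71429e-05
t = 1.71429e-05 / 0.000127087 = 0.13

0.13


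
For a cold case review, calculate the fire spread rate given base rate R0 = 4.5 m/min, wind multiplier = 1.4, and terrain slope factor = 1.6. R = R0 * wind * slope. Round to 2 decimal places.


Fire spread rate calculation:
R = R0 * wind_factor * slope_factor
= 4.5 * 1.4 * 1.6
= 6.3 * 1.6
= 10.08 m/min

10.08


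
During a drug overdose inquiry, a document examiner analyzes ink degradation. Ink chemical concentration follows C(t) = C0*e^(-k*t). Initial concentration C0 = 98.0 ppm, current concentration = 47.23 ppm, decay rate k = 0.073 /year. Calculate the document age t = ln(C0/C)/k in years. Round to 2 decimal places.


Document age estimation:
C0/C = 98.0 / 47.23 = 2.074952
ln(C0/C) = 0.729938
t = 0.729938 / 0.073 = 10.00 years

10.00


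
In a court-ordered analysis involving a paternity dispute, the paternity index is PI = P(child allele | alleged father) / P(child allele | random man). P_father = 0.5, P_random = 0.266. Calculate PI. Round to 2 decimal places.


Paternity Index calculation:
PI = P(allele|father) / P(allele|random)
PI = 0.5 / 0.266
PI = 1.88

1.88


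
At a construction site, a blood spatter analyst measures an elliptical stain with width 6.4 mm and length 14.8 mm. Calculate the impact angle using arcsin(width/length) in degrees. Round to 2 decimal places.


Blood spatter impact angle calculation:
width / length = 6.4 / 14.8 = 0.432432
angle = arcsin(0.432432)
angle = 25.62 degrees

25.62


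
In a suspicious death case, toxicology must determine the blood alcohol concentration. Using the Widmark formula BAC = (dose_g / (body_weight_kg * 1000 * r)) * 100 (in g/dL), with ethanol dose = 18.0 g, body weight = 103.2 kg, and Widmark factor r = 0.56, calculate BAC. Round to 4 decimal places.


Applying the Widmark formula:
BAC = (dose_g / (body_wt * 1000 * r)) * 100
Denominator = 103.2 * 1000 * 0.56 = 57792
BAC = (18.0 / 57792) * 100
BAC = 0.0311 g/dL

0.0311


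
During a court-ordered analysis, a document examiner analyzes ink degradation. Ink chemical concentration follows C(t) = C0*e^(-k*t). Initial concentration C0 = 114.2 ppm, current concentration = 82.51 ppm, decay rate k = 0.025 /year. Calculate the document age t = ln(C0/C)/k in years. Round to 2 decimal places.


Document age estimation:
C0/C = 114.2 / 82.51 = 1.384075
ln(C0/C) = 0.325032
t = 0.325032 / 0.025 = 13.00 years

13.00


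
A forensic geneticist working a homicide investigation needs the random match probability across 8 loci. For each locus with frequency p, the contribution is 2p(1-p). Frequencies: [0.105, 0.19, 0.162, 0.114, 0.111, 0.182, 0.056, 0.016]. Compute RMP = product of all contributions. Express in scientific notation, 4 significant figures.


Computing RMP for 8 loci:
Locus 1: 2 * 0.105 * 0.895 = 0.18795
Locus 2: 2 * 0.19 * 0.81 = 0.3078
Locus 3: 2 * 0.162 * 0.838 = 0.271512
Locus 4: 2 * 0.114 * 0.886 = 0.202008
Locus 5: 2 * 0.111 * 0.889 = 0.197358
Locus 6: 2 * 0.182 * 0.818 = 0.297752
Locus 7: 2 * 0.056 * 0.944 = 0.105728
Locus 8: 2 * 0.016 * 0.984 = 0.031488
RMP = 6.207e-07

6.207e-07


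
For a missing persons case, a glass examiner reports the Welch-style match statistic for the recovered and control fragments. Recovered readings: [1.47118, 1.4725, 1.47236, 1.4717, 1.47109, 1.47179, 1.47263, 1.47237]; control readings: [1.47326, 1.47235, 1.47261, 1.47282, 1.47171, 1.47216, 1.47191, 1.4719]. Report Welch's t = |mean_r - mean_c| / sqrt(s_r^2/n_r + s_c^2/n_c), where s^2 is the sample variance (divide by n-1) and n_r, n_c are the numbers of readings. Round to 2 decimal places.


Welch's t-criterion for glass RI comparison:
Recovered mean = sum / n_r = 11.77562 / 8 = 1.4719525
Control mean = sum / n_c = 11.77872 / 8 = 1.47234
Recovered sample variance s_r^2 = 3.61421e-07
Control sample variance s_c^2 = 2.79657e-07
Welch SE (unpooled) = sqrt(s_r^2/n_r + s_c^2/n_c) = sqrt(4.51777e-08 + 3.49571e-08) = sqrt(8.01348e-08) = 0.000283081
|mean_r - mean_c| = 0.0003875
t = 0.0003875 / 0.000283081 = 1.37

1.37


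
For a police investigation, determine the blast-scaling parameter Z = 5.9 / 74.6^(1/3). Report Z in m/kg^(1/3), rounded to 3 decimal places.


Scaled distance calculation:
W^(1/3) = 74.6^(1/3) = 4.209653
Z = R / W^(1/3) = 5.9 / 4.209653
Z = 1.402 m/kg^(1/3)

1.402


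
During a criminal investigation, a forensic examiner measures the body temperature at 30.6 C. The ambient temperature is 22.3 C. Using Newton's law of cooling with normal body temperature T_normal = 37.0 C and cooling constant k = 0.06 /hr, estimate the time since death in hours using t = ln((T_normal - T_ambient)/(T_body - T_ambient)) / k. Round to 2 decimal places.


Using Newton's law of cooling:
t = ln((T_normal - T_ambient) / (T_body - T_ambient)) / k
T_normal - T_ambient = 14.7
T_body - T_ambient = 8.3
Ratio = 1.771084
ln(ratio) = 0.571592
t = 0.571592 / 0.06 = 9.53 hours

9.53


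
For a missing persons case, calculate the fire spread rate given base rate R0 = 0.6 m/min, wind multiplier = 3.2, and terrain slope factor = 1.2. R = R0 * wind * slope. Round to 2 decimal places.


Fire spread rate calculation:
R = R0 * wind_factor * slope_factor
= 0.6 * 3.2 * 1.2
= 1.92 * 1.2
= 2.30 m/min

2.30


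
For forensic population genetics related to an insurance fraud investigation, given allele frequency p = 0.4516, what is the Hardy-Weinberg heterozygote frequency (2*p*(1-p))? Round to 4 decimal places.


Hardy-Weinberg heterozygote frequency:
q = 1 - p = 1 - 0.4516 = 0.5484
2pq = 2 * 0.4516 * 0.5484 = 0.4953

0.4953


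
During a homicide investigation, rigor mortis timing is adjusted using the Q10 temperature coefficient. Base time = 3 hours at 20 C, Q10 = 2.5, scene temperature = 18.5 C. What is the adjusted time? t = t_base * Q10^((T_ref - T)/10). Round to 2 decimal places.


Rigor mortis time adjustment:
Exponent = (T_ref - T_actual) / 10 = (20 - 18.5) / 10 = 0.15
Q10 factor = 2.5^0.15 = 1.14734
t_adjusted = 3 * 1.14734 = 3.44 hours

3.44


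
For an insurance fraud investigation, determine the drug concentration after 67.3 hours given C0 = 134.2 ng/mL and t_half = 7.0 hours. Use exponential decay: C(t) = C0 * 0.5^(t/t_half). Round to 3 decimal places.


Drug concentration decay:
Number of half-lives = t / t_half = 67.3 / 7.0 = 9.614286
Decay factor = 0.5^9.614286 = 0.00127588
C(t) = 134.2 * 0.00127588 = 0.171 ng/mL

0.171


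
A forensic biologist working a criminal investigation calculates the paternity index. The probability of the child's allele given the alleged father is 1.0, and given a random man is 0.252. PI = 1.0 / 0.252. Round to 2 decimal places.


Paternity Index calculation:
PI = P(allele|father) / P(allele|random)
PI = 1.0 / 0.252
PI = 3.97

3.97


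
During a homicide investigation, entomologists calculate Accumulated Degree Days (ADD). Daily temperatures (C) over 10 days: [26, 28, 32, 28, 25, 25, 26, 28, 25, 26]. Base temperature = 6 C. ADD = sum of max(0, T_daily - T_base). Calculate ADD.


Computing ADD day by day:
Day 1: max(0, 26 - 6) = 20
Day 2: max(0, 28 - 6) = 22
Day 3: max(0, 32 - 6) = 26
Day 4: max(0, 28 - 6) = 22
Day 5: max(0, 25 - 6) = 19
Day 6: max(0, 25 - 6) = 19
Day 7: max(0, 26 - 6) = 20
Day 8: max(0, 28 - 6) = 22
Day 9: max(0, 25 - 6) = 19
Day 10: max(0, 26 - 6) = 20
Total ADD = 209

209


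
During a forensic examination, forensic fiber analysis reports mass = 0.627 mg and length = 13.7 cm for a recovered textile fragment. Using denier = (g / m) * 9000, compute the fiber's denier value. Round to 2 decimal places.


Denier calculation:
Mass in grams = 0.627 mg / 1000 = 0.000627 g
Length in meters = 13.7 cm / 100 = 0.137 m
Linear density = mass / length = 0.000627 / 0.137 = 0.00457664 g/m
Denier = (g/m) * 9000 = 0.00457664 * 9000 = 41.19

41.19


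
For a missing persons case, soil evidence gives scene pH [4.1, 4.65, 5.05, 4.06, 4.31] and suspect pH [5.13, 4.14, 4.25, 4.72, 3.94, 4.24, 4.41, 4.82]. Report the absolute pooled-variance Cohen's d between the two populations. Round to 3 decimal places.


Pooled-variance Cohen's d for soil pH comparison:
Scene mean = 22.17 / 5 = 4.434
Suspect mean = 35.65 / 8 = 4.45625
Scene sample variance s_s^2 = 0.17323
Suspect sample variance s_c^2 = 0.159113
Pooled variance = ((n_s-1)*s_s^2 + (n_c-1)*s_c^2) / (n_s + n_c - 2) = 0.164246
Pooled SD = sqrt(0.164246) = 0.405273
Mean difference = -0.02225
|d| = |-0.02225| / 0.405273 = 0.055

0.055


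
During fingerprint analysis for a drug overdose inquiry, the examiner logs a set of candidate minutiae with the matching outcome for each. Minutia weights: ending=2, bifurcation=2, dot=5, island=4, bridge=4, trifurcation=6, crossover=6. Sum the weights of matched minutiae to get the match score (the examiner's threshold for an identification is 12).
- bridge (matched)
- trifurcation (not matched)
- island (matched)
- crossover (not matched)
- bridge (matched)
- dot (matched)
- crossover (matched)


Weighted minutiae match score:
  bridge: matched, +4 (running total 4)
  trifurcation: not matched, +0
  island: matched, +4 (running total 8)
  crossover: not matched, +0
  bridge: matched, +4 (running total 12)
  dot: matched, +5 (running total 17)
  crossover: matched, +6 (running total 23)
Total score = 23
Threshold = 12; verdict = identification

23


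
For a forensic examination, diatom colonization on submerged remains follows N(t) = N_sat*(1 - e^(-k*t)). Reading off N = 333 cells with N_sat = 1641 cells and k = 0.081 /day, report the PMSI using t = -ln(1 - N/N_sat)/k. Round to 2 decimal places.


PMSI from diatom colonization curve:
N / N_sat = 333 / 1641 = 0.202925
1 - N/N_sat = 0.797075
ln(1 - N/N_sat) = -0.226807
t = -ln(1 - N/N_sat) / k = -(-0.226807) / 0.081 = 2.80 days

2.80


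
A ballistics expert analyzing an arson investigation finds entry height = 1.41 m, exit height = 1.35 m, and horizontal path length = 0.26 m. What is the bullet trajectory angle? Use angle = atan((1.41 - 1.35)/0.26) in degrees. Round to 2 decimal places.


Bullet trajectory angle:
Height difference = 1.41 - 1.35 = 0.06 m
angle = atan(0.06 / 0.26)
angle = atan(0.230769)
angle = 12.99 degrees

12.99


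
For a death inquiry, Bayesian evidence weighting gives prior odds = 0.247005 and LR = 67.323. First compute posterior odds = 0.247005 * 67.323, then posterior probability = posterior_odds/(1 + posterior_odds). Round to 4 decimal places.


Bayesian evidence evaluation:
Posterior odds = prior_odds * LR = 0.247005 * 67.323 = 16.62912
Posterior probability = posterior_odds / (1 + posterior_odds)
= 16.62912 / (1 + 16.62912)
= 16.62912 / 17.62912
= 0.9433

0.9433


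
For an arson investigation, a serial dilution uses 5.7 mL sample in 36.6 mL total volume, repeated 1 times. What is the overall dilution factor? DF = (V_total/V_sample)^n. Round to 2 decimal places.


Dilution factor calculation:
Single dilution = V_total / V_sample = 36.6 / 5.7 ≈ 6.421053
Number of dilutions = 1
Total DF = (36.6 / 5.7)^1 (full precision, rounded at the end) = 6.42

6.42


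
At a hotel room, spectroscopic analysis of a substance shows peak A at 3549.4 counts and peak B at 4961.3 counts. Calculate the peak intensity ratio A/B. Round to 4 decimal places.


Spectral peak ratio:
Peak A = 3549.4 counts
Peak B = 4961.3 counts
Ratio = 3549.4 / 4961.3 = 0.7154

0.7154


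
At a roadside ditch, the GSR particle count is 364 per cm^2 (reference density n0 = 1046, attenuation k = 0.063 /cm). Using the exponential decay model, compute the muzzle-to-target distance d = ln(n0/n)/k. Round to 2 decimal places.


GSR distance calculation:
n0/n = 1046 / 364 = 2.873626
ln(n0/n) = 1.055575
d = 1.055575 / 0.063 = 16.76 cm

16.76


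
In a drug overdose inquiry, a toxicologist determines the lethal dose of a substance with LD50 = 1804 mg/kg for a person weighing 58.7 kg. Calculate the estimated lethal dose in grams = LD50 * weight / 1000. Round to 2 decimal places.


Lethal dose calculation:
Lethal dose = LD50 * body_weight / 1000
= 1804 * 58.7 / 1000
= 105894.8 / 1000
= 105.89 g

105.89


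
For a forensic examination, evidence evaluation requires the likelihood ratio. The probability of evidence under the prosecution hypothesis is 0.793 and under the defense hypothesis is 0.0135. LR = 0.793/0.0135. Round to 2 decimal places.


Likelihood ratio calculation:
LR = P(E|Hp) / P(E|Hd)
LR = 0.793 / 0.0135
LR = 58.74

58.74


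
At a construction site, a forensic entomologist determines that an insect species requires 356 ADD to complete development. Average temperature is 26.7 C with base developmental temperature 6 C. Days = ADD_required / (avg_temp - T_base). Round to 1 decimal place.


Insect development time:
Effective temperature = avg_temp - T_base = 26.7 - 6 = 20.7 C
Days = ADD / effective_temp = 356 / 20.7 = 17.2 days

17.2


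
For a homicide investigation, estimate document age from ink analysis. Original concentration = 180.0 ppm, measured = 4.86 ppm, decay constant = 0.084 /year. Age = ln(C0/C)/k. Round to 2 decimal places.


Document age estimation:
C0/C = 180.0 / 4.86 = 37.037037
ln(C0/C) = 3.611918
t = 3.611918 / 0.084 = 43.00 years

43.00


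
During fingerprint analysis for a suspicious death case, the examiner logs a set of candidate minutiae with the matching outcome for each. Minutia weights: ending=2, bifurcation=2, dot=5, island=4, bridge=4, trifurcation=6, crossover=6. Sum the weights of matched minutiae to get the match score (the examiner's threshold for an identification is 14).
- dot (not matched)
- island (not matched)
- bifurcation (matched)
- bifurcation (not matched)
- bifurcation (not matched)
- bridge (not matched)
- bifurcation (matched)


Weighted minutiae match score:
  dot: not matched, +0
  island: not matched, +0
  bifurcation: matched, +2 (running total 2)
  bifurcation: not matched, +0
  bifurcation: not matched, +0
  bridge: not matched, +0
  bifurcation: matched, +2 (running total 4)
Total score = 4
Threshold = 14; verdict = inconclusive

4


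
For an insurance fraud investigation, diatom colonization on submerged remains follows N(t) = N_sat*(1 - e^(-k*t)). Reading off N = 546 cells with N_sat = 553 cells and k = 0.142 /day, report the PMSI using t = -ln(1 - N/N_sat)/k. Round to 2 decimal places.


PMSI from diatom colonization curve:
N / N_sat = 546 / 553 = 0.987342
1 - N/N_sat = 0.012658
ln(1 - N/N_sat) = -4.369466
t = -ln(1 - N/N_sat) / k = -(-4.369466) / 0.142 = 30.77 days

30.77


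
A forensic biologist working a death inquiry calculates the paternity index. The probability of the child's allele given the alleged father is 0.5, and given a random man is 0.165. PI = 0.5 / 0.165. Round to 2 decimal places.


Paternity Index calculation:
PI = P(allele|father) / P(allele|random)
PI = 0.5 / 0.165
PI = 3.03

3.03


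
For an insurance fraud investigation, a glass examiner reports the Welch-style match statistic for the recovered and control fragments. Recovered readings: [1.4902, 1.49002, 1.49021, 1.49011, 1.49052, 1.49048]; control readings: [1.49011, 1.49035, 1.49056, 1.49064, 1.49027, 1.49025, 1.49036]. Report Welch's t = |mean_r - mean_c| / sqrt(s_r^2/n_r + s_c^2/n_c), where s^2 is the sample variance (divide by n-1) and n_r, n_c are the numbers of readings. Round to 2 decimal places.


Welch's t-criterion for glass RI comparison:
Recovered mean = sum / n_r = 8.94154 / 6 = 1.4902567
Control mean = sum / n_c = 10.43254 / 7 = 1.4903629
Recovered sample variance s_r^2 = 4.04267e-08
Control sample variance s_c^2 = 3.35238e-08
Welch SE (unpooled) = sqrt(s_r^2/n_r + s_c^2/n_c) = sqrt(6.73778e-09 + 4.78912e-09) = sqrt(1.15269e-08) = 0.000107363
|mean_r - mean_c| = 0.00010619
t = 0.00010619 / 0.000107363 = 0.99

0.99


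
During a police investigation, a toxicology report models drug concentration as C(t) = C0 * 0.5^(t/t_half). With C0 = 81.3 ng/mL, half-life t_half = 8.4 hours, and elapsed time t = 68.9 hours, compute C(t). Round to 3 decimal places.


Drug concentration decay:
Number of half-lives = t / t_half = 68.9 / 8.4 = 8.202381
Decay factor = 0.5^8.202381 = 0.00339498
C(t) = 81.3 * 0.00339498 = 0.276 ng/mL

0.276


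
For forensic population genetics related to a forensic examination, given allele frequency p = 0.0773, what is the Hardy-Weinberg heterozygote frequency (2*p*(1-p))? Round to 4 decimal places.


Hardy-Weinberg heterozygote frequency:
q = 1 - p = 1 - 0.0773 = 0.9227
2pq = 2 * 0.0773 * 0.9227 = 0.1426

0.1426


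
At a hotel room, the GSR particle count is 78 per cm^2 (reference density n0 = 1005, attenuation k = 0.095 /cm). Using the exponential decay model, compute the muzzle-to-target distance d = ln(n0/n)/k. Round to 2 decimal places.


GSR distance calculation:
n0/n = 1005 / 78 = 12.884615
ln(n0/n) = 2.556034
d = 2.556034 / 0.095 = 26.91 cm

26.91


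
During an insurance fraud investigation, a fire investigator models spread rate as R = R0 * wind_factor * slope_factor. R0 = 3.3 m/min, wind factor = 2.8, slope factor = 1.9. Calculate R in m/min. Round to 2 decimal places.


Fire spread rate calculation:
R = R0 * wind_factor * slope_factor
= 3.3 * 2.8 * 1.9
= 9.24 * 1.9
= 17.56 m/min

17.56


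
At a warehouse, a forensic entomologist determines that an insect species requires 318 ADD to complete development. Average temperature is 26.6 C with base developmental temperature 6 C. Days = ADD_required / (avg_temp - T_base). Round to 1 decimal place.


Insect development time:
Effective temperature = avg_temp - T_base = 26.6 - 6 = 20.6 C
Days = ADD / effective_temp = 318 / 20.6 = 15.4 days

15.4


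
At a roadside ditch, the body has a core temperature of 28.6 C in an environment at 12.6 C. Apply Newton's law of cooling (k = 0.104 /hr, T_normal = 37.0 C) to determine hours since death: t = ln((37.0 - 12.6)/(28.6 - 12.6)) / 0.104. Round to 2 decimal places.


Using Newton's law of cooling:
t = ln((T_normal - T_ambient) / (T_body - T_ambient)) / k
T_normal - T_ambient = 24.4
T_body - T_ambient = 16.0
Ratio = 1.525
ln(ratio) = 0.421994
t = 0.421994 / 0.104 = 4.06 hours

4.06


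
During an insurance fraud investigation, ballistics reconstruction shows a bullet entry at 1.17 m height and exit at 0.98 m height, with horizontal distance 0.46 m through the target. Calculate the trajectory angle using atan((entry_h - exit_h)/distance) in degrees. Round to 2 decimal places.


Bullet trajectory angle:
Height difference = 1.17 - 0.98 = 0.19 m
angle = atan(0.19 / 0.46)
angle = atan(0.413043)
angle = 22.44 degrees

22.44


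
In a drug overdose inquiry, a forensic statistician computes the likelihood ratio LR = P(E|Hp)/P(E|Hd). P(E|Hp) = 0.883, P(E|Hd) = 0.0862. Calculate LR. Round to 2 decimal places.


Likelihood ratio calculation:
LR = P(E|Hp) / P(E|Hd)
LR = 0.883 / 0.0862
LR = 10.24

10.24


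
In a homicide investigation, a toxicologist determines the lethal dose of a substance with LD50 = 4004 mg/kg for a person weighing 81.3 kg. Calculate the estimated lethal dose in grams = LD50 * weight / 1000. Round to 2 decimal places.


Lethal dose calculation:
Lethal dose = LD50 * body_weight / 1000
= 4004 * 81.3 / 1000
= 325525.2 / 1000
= 325.53 g

325.53


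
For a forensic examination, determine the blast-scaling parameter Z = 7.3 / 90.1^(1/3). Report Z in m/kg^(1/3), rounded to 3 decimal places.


Scaled distance calculation:
W^(1/3) = 90.1^(1/3) = 4.483064
Z = R / W^(1/3) = 7.3 / 4.483064
Z = 1.628 m/kg^(1/3)

1.628


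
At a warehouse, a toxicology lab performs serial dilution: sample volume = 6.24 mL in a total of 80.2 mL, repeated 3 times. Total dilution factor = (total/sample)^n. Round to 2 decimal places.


Dilution factor calculation:
Single dilution = V_total / V_sample = 80.2 / 6.24 ≈ 12.852564
Number of dilutions = 3
Total DF = (80.2 / 6.24)^3 (full precision, rounded at the end) = 2123.09

2123.09
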